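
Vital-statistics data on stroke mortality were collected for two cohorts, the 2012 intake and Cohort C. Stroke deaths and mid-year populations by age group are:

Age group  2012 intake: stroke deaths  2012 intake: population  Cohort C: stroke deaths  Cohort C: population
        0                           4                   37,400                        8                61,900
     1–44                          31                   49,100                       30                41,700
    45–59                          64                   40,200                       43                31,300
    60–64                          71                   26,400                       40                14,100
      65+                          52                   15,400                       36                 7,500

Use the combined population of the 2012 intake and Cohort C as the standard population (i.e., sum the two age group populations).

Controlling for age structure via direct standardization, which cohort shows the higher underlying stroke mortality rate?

Age-specific rates per 100,000 for the 2012 intake: 10.70, 63.14, 159.20, 268.94, 337.66.
For Cohort C: 12.92, 71.94, 137.38, 283.69, 480.00.
Combined standard total = 325,000; weights = 0.3055, 0.2794, 0.2200, 0.1246, 0.0705.
The 2012 intake: 0.3055×10.70 + 0.2794×63.14 + 0.2200×159.20 + 0.1246×268.94 + 0.0705×337.66 = 113.2382 per 100,000.
Cohort C: 0.3055×12.92 + 0.2794×71.94 + 0.2200×137.38 + 0.1246×283.69 + 0.0705×480.00 = 123.4455 per 100,000.
The crude rates (131.75 vs 100.32) would put the 2012 intake higher, but that reflects its age composition; once standardized to a common age structure, Cohort C has the higher underlying rate.

Cohort C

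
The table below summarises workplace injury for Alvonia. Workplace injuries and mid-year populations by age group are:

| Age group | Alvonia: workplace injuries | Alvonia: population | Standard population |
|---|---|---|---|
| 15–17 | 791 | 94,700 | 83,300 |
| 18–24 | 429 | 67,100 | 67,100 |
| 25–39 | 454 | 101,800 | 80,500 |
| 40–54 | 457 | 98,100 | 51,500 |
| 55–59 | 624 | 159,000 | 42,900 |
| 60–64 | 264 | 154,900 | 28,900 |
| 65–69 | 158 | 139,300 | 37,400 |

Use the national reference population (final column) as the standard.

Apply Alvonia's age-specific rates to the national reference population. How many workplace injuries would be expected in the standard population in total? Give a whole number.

1984

Age-specific rates per 10,000 for Alvonia: 83.53, 63.93, 44.60, 46.59, 39.25, 17.04, 11.34.
Expected workplace injuries = Σ (standard pop × age-specific rate ÷ 10,000)
= 83,300×83.53/10,000 + 67,100×63.93/10,000 + 80,500×44.60/10,000 + 51,500×46.59/10,000 + 42,900×39.25/10,000 + 28,900×17.04/10,000 + 37,400×11.34/10,000
= 695.78 + 429.00 + 359.01 + 239.91 + 168.36 + 49.26 + 42.42 = 1983.74.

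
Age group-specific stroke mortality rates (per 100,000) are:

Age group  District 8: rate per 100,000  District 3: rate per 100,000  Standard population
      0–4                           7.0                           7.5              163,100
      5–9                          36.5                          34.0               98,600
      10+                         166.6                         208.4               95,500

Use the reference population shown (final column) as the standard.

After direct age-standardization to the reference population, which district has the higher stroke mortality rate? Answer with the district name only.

District 3

Standard total = 357,200; weights = 0.4566, 0.2760, 0.2674.
District 8: 0.4566×7.0 + 0.2760×36.5 + 0.2674×166.6 = 57.8133 per 100,000.
District 3: 0.4566×7.5 + 0.2760×34.0 + 0.2674×208.4 = 68.5270 per 100,000.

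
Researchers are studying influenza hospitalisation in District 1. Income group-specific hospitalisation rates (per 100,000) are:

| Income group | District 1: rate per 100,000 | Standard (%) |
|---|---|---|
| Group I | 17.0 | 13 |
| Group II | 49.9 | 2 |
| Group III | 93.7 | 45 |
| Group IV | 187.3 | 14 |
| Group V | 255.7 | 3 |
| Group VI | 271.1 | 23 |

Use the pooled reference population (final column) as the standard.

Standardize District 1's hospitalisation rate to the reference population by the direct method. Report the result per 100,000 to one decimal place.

Standard weights: 0.13, 0.02, 0.45, 0.14, 0.03, 0.23.
Standardized rate: 0.1300×17.0 + 0.0200×49.9 + 0.4500×93.7 + 0.1400×187.3 + 0.0300×255.7 + 0.2300×271.1 = 141.6190 per 100,000.

141.6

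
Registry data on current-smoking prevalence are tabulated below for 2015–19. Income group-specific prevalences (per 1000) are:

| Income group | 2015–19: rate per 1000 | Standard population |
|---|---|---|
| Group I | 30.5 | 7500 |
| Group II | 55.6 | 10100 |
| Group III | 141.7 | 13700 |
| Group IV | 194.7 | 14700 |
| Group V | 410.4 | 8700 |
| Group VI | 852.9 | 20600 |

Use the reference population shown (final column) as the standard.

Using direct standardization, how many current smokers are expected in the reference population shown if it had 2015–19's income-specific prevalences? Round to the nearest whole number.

26734

Expected current smokers = Σ (standard pop × income-specific rate ÷ 1000)
= 7500×30.5/1000 + 10100×55.6/1000 + 13700×141.7/1000 + 14700×194.7/1000 + 8700×410.4/1000 + 20600×852.9/1000
= 228.75 + 561.56 + 1941.29 + 2862.09 + 3570.48 + 17569.74 = 26733.91.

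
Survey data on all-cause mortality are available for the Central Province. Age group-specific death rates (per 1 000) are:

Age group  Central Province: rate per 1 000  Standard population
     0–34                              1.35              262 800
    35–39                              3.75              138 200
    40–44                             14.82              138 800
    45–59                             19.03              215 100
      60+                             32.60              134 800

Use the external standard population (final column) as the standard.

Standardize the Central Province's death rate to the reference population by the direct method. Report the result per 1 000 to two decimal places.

Standard total = 889 700; weights = 0.2954, 0.1553, 0.1560, 0.2418, 0.1515.
Standardized rate: 0.2954×1.35 + 0.1553×3.75 + 0.1560×14.82 + 0.2418×19.03 + 0.1515×32.60 = 12.8334 per 1 000.

12.83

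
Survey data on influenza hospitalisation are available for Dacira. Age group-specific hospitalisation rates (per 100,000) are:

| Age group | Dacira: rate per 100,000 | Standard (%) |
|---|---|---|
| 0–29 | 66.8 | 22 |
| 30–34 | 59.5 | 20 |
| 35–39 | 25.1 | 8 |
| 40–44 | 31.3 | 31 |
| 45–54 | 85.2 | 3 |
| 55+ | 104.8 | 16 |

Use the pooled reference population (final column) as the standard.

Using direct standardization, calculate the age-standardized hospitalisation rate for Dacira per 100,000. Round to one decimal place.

Standard weights: 0.22, 0.20, 0.08, 0.31, 0.03, 0.16.
Standardized rate: 0.2200×66.8 + 0.2000×59.5 + 0.0800×25.1 + 0.3100×31.3 + 0.0300×85.2 + 0.1600×104.8 = 57.6310 per 100,000.

57.6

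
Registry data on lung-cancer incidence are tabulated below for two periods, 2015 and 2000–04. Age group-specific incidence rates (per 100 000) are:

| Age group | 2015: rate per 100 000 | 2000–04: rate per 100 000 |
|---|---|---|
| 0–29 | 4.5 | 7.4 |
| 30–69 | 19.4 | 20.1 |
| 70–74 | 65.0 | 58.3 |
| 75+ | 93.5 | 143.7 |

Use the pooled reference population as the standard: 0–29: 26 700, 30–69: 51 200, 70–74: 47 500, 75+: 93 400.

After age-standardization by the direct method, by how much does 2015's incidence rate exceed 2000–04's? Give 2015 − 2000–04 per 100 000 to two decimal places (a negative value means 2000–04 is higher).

-20.49

Standard total = 218 800; weights = 0.1220, 0.2340, 0.2171, 0.4269.
2015: 0.1220×4.5 + 0.2340×19.4 + 0.2171×65.0 + 0.4269×93.5 = 59.1126 per 100 000.
2000–04: 0.1220×7.4 + 0.2340×20.1 + 0.2171×58.3 + 0.4269×143.7 = 79.6048 per 100 000.
Difference = 59.1126 − 79.6048 = -20.4922.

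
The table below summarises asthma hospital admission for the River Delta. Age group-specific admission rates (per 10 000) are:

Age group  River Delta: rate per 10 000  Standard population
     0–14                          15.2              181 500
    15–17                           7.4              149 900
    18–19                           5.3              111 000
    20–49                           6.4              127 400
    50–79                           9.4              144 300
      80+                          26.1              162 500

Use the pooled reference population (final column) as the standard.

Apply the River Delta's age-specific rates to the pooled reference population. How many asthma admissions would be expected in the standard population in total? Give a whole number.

Expected asthma admissions = Σ (standard pop × age-specific rate ÷ 10 000)
= 181 500×15.2/10 000 + 149 900×7.4/10 000 + 111 000×5.3/10 000 + 127 400×6.4/10 000 + 144 300×9.4/10 000 + 162 500×26.1/10 000
= 275.88 + 110.93 + 58.83 + 81.54 + 135.64 + 424.12 = 1086.94.

1087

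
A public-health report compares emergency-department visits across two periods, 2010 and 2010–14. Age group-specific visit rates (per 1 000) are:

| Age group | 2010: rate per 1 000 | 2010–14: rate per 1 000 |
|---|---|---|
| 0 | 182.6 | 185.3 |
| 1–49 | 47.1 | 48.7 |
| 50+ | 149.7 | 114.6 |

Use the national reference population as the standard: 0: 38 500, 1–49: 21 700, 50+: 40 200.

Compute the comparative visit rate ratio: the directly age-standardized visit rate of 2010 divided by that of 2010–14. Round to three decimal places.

1.099

Standard total = 100 400; weights = 0.3835, 0.2161, 0.4004.
2010: 0.3835×182.6 + 0.2161×47.1 + 0.4004×149.7 = 140.1405 per 1 000.
2010–14: 0.3835×185.3 + 0.2161×48.7 + 0.4004×114.6 = 127.4677 per 1 000.
Ratio = 140.1405 ÷ 127.4677 = 1.09942.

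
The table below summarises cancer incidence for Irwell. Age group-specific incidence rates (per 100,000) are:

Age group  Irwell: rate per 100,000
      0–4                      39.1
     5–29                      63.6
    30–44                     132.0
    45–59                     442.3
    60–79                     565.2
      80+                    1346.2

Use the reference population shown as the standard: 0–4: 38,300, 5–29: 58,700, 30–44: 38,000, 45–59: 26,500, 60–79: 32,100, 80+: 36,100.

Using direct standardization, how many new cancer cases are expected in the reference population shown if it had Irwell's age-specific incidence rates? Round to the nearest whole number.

887

Expected new cancer cases = Σ (standard pop × age-specific rate ÷ 100,000)
= 38,300×39.1/100,000 + 58,700×63.6/100,000 + 38,000×132.0/100,000 + 26,500×442.3/100,000 + 32,100×565.2/100,000 + 36,100×1346.2/100,000
= 14.98 + 37.33 + 50.16 + 117.21 + 181.43 + 485.98 = 887.09.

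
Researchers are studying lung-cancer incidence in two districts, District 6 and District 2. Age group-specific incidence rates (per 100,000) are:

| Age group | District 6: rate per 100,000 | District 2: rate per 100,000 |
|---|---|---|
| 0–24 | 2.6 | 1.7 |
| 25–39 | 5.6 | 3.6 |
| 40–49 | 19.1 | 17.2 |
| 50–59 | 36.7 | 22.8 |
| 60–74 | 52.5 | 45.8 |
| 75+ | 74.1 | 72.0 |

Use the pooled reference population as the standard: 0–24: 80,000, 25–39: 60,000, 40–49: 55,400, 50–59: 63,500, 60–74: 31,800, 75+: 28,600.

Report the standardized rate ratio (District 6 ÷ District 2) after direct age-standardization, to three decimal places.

1.232

Standard total = 319,300; weights = 0.2505, 0.1879, 0.1735, 0.1989, 0.0996, 0.0896.
District 6: 0.2505×2.6 + 0.1879×5.6 + 0.1735×19.1 + 0.1989×36.7 + 0.0996×52.5 + 0.0896×74.1 = 24.1821 per 100,000.
District 2: 0.2505×1.7 + 0.1879×3.6 + 0.1735×17.2 + 0.1989×22.8 + 0.0996×45.8 + 0.0896×72.0 = 19.6314 per 100,000.
Ratio = 24.1821 ÷ 19.6314 = 1.23181.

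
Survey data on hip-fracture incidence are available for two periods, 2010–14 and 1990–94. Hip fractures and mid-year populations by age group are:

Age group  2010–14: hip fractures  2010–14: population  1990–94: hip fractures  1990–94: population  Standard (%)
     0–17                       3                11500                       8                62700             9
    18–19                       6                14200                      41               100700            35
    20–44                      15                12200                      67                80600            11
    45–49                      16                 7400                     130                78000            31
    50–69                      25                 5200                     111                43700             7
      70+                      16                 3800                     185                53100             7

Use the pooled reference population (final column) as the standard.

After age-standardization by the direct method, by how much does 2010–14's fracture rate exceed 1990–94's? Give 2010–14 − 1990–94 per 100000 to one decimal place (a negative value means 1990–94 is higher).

Age-specific rates per 100000 for 2010–14: 26.09, 42.25, 122.95, 216.22, 480.77, 421.05.
For 1990–94: 12.76, 40.71, 83.13, 166.67, 254.00, 348.40.
Standard weights: 0.09, 0.35, 0.11, 0.31, 0.07, 0.07.
2010–14: 0.0900×26.09 + 0.3500×42.25 + 0.1100×122.95 + 0.3100×216.22 + 0.0700×480.77 + 0.0700×421.05 = 160.8157 per 100000.
1990–94: 0.0900×12.76 + 0.3500×40.71 + 0.1100×83.13 + 0.3100×166.67 + 0.0700×254.00 + 0.0700×348.40 = 118.3774 per 100000.
Difference = 160.8157 − 118.3774 = 42.4383.

42.4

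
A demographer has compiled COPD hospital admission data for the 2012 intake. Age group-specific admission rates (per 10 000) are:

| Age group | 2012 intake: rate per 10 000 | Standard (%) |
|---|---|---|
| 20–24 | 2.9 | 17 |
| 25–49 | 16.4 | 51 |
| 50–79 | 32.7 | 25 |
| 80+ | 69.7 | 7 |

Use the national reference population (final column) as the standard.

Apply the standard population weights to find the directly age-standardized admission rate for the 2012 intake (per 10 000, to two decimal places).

Standard weights: 0.17, 0.51, 0.25, 0.07.
Standardized rate: 0.1700×2.9 + 0.5100×16.4 + 0.2500×32.7 + 0.0700×69.7 = 21.9110 per 10 000.

21.91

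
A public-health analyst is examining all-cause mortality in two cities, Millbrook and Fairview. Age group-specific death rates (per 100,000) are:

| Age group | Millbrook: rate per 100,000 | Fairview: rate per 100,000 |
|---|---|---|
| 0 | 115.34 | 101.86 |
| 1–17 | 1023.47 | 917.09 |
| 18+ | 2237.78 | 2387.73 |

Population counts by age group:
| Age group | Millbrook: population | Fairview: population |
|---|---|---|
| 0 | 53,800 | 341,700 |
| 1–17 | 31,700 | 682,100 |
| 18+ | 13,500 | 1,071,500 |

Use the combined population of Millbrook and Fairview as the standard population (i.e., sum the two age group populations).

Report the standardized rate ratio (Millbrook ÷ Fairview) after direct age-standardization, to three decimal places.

Combined standard total = 2,194,300; weights = 0.1802, 0.3253, 0.4945.
Millbrook: 0.1802×115.34 + 0.3253×1023.47 + 0.4945×2237.78 = 1460.2202 per 100,000.
Fairview: 0.1802×101.86 + 0.3253×917.09 + 0.4945×2387.73 = 1497.3301 per 100,000.
Ratio = 1460.2202 ÷ 1497.3301 = 0.97522.

0.975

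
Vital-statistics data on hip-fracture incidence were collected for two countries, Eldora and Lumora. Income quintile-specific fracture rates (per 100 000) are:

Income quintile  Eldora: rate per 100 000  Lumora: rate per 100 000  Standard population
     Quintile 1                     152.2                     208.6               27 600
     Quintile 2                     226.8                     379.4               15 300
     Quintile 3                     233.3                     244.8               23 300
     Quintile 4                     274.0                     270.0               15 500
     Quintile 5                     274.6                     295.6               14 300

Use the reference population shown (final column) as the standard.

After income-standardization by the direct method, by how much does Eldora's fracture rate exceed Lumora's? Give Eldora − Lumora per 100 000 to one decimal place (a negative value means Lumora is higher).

-45.8

Standard total = 96 000; weights = 0.2875, 0.1594, 0.2427, 0.1615, 0.1490.
Eldora: 0.2875×152.2 + 0.1594×226.8 + 0.2427×233.3 + 0.1615×274.0 + 0.1490×274.6 = 221.6711 per 100 000.
Lumora: 0.2875×208.6 + 0.1594×379.4 + 0.2427×244.8 + 0.1615×270.0 + 0.1490×295.6 = 267.4802 per 100 000.
Difference = 221.6711 − 267.4802 = -45.8091.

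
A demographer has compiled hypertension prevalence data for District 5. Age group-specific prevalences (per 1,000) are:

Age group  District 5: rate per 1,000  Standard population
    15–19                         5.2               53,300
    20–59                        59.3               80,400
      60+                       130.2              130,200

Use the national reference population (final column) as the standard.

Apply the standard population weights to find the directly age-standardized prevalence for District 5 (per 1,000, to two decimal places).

83.35

Standard total = 263,900; weights = 0.2020, 0.3047, 0.4934.
Standardized rate: 0.2020×5.2 + 0.3047×59.3 + 0.4934×130.2 = 83.3532 per 1,000.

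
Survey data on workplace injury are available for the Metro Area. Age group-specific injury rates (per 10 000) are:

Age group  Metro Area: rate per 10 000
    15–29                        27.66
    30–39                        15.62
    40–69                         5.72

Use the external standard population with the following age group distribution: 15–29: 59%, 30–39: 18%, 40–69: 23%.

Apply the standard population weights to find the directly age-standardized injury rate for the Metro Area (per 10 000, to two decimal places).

20.45

Standard weights: 0.59, 0.18, 0.23.
Standardized rate: 0.5900×27.66 + 0.1800×15.62 + 0.2300×5.72 = 20.4466 per 10 000.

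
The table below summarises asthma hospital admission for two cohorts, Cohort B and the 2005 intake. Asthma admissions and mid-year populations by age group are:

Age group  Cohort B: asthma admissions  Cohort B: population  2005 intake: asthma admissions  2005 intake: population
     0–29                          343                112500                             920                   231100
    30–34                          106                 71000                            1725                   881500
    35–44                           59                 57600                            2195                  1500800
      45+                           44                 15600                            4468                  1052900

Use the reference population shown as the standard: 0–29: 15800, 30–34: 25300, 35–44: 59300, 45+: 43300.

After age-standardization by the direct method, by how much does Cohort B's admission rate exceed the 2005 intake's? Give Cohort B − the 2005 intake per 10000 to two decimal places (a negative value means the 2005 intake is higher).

Age-specific rates per 10000 for Cohort B: 30.49, 14.93, 10.24, 28.21.
For the 2005 intake: 39.81, 19.57, 14.63, 42.44.
Standard total = 143700; weights = 0.1100, 0.1761, 0.4127, 0.3013.
Cohort B: 0.1100×30.49 + 0.1761×14.93 + 0.4127×10.24 + 0.3013×28.21 = 18.7066 per 10000.
The 2005 intake: 0.1100×39.81 + 0.1761×19.57 + 0.4127×14.63 + 0.3013×42.44 = 26.6446 per 10000.
Difference = 18.7066 − 26.6446 = -7.9380.

-7.94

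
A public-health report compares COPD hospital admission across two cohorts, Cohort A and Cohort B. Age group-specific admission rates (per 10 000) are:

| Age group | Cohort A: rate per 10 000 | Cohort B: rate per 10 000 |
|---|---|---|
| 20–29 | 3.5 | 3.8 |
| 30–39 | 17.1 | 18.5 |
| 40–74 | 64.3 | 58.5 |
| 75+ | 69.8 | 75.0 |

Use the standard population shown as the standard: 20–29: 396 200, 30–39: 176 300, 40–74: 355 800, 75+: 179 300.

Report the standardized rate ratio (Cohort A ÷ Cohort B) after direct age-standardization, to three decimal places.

Standard total = 1 107 600; weights = 0.3577, 0.1592, 0.3212, 0.1619.
Cohort A: 0.3577×3.5 + 0.1592×17.1 + 0.3212×64.3 + 0.1619×69.8 = 35.9286 per 10 000.
Cohort B: 0.3577×3.8 + 0.1592×18.5 + 0.3212×58.5 + 0.1619×75.0 = 35.2374 per 10 000.
Ratio = 35.9286 ÷ 35.2374 = 1.01962.

1.020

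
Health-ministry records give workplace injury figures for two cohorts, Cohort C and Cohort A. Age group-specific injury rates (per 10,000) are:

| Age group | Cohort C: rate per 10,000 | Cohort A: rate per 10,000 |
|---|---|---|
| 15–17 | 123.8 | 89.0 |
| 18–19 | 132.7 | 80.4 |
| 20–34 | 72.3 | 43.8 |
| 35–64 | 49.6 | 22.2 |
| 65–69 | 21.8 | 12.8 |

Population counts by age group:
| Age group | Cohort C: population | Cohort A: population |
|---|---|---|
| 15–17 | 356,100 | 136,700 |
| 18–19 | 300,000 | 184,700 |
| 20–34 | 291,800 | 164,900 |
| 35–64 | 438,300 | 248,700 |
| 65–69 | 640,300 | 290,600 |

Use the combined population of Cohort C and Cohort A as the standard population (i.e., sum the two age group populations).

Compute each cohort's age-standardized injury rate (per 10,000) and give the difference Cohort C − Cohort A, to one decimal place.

27.1

Combined standard total = 3,052,100; weights = 0.1615, 0.1588, 0.1496, 0.2251, 0.3050.
Cohort C: 0.1615×123.8 + 0.1588×132.7 + 0.1496×72.3 + 0.2251×49.6 + 0.3050×21.8 = 69.6951 per 10,000.
Cohort A: 0.1615×89.0 + 0.1588×80.4 + 0.1496×43.8 + 0.2251×22.2 + 0.3050×12.8 = 42.5934 per 10,000.
Difference = 69.6951 − 42.5934 = 27.1017.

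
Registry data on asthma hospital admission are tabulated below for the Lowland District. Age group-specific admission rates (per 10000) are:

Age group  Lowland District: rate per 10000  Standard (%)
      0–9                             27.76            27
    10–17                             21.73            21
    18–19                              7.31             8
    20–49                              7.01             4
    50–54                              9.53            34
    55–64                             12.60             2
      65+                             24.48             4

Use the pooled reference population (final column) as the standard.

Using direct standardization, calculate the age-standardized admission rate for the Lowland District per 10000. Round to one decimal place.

Standard weights: 0.27, 0.21, 0.08, 0.04, 0.34, 0.02, 0.04.
Standardized rate: 0.2700×27.76 + 0.2100×21.73 + 0.0800×7.31 + 0.0400×7.01 + 0.3400×9.53 + 0.0200×12.60 + 0.0400×24.48 = 17.3951 per 10000.

17.4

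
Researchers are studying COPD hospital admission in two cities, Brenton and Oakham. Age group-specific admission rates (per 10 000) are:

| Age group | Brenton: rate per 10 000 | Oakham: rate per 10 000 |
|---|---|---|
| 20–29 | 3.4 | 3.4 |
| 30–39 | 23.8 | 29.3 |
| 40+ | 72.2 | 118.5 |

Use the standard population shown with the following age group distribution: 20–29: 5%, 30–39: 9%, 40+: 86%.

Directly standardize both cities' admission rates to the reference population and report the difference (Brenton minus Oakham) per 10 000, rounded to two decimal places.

Standard weights: 0.05, 0.09, 0.86.
Brenton: 0.0500×3.4 + 0.0900×23.8 + 0.8600×72.2 = 64.4040 per 10 000.
Oakham: 0.0500×3.4 + 0.0900×29.3 + 0.8600×118.5 = 104.7170 per 10 000.
Difference = 64.4040 − 104.7170 = -40.3130.

-40.31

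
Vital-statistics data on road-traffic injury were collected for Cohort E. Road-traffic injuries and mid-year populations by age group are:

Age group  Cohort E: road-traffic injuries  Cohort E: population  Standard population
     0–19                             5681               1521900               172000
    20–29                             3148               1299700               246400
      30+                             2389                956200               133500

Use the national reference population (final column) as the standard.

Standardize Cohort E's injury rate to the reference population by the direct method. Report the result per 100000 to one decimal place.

Age-specific rates per 100000 for Cohort E: 373.28, 242.21, 249.84.
Standard total = 551900; weights = 0.3117, 0.4465, 0.2419.
Standardized rate: 0.3117×373.28 + 0.4465×242.21 + 0.2419×249.84 = 284.9054 per 100000.

284.9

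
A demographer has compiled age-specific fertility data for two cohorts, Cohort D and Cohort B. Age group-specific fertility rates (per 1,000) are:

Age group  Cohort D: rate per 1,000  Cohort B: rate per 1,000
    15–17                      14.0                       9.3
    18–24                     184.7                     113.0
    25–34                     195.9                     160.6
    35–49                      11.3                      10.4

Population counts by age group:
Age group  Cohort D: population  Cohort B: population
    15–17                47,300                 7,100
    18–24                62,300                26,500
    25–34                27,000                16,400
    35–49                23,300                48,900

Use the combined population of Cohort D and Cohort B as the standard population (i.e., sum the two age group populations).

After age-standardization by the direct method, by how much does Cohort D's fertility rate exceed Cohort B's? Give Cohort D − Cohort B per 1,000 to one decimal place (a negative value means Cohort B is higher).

Combined standard total = 258,800; weights = 0.2102, 0.3431, 0.1677, 0.2790.
Cohort D: 0.2102×14.0 + 0.3431×184.7 + 0.1677×195.9 + 0.2790×11.3 = 102.3218 per 1,000.
Cohort B: 0.2102×9.3 + 0.3431×113.0 + 0.1677×160.6 + 0.2790×10.4 = 70.5612 per 1,000.
Difference = 102.3218 − 70.5612 = 31.7606.

31.8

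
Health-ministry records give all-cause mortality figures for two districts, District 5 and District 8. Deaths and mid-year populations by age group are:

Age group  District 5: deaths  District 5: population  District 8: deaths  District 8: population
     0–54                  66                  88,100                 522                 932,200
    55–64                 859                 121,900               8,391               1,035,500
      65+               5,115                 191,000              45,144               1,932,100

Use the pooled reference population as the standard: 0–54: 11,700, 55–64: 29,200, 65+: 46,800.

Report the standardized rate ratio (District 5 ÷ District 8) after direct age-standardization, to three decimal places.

Age-specific rates per 1,000 for District 5: 0.749, 7.047, 26.780.
For District 8: 0.560, 8.103, 23.365.
Standard total = 87,700; weights = 0.1334, 0.3330, 0.5336.
District 5: 0.1334×0.749 + 0.3330×7.047 + 0.5336×26.780 = 16.7371 per 1,000.
District 8: 0.1334×0.560 + 0.3330×8.103 + 0.5336×23.365 = 15.2413 per 1,000.
Ratio = 16.7371 ÷ 15.2413 = 1.09814.

1.098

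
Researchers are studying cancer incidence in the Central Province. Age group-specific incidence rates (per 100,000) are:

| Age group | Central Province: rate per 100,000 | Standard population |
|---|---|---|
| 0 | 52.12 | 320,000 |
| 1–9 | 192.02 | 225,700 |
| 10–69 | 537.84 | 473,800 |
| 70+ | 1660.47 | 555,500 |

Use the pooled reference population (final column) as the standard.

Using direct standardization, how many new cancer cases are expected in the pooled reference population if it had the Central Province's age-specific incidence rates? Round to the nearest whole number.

Expected new cancer cases = Σ (standard pop × age-specific rate ÷ 100,000)
= 320,000×52.12/100,000 + 225,700×192.02/100,000 + 473,800×537.84/100,000 + 555,500×1660.47/100,000
= 166.78 + 433.39 + 2548.29 + 9223.91 = 12372.37.

12372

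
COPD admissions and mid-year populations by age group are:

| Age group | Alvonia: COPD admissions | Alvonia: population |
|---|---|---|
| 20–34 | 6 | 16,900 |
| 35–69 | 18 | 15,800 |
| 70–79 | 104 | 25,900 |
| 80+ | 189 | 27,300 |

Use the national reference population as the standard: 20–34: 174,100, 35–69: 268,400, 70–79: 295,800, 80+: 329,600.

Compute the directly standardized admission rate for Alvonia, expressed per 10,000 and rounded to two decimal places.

Age-specific rates per 10,000 for Alvonia: 3.55, 11.39, 40.15, 69.23.
Standard total = 1,067,900; weights = 0.1630, 0.2513, 0.2770, 0.3086.
Standardized rate: 0.1630×3.55 + 0.2513×11.39 + 0.2770×40.15 + 0.3086×69.23 = 35.9322 per 10,000.

35.93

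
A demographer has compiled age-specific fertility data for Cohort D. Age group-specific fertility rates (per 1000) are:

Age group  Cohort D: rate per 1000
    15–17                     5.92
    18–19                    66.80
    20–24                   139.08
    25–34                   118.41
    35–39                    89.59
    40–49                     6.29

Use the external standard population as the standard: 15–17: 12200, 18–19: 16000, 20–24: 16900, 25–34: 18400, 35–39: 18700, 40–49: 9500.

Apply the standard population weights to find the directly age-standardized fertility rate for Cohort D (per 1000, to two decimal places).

Standard total = 91700; weights = 0.1330, 0.1745, 0.1843, 0.2007, 0.2039, 0.1036.
Standardized rate: 0.1330×5.92 + 0.1745×66.80 + 0.1843×139.08 + 0.2007×118.41 + 0.2039×89.59 + 0.1036×6.29 = 80.7558 per 1000.

80.76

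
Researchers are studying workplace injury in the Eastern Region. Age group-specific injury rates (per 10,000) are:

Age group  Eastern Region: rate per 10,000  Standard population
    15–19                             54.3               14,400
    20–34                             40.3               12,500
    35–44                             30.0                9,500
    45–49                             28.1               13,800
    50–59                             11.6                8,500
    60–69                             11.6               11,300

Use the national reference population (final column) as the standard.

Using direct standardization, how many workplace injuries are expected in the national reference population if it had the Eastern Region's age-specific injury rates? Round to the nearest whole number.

219

Expected workplace injuries = Σ (standard pop × age-specific rate ÷ 10,000)
= 14,400×54.3/10,000 + 12,500×40.3/10,000 + 9,500×30.0/10,000 + 13,800×28.1/10,000 + 8,500×11.6/10,000 + 11,300×11.6/10,000
= 78.19 + 50.37 + 28.50 + 38.78 + 9.86 + 13.11 = 218.81.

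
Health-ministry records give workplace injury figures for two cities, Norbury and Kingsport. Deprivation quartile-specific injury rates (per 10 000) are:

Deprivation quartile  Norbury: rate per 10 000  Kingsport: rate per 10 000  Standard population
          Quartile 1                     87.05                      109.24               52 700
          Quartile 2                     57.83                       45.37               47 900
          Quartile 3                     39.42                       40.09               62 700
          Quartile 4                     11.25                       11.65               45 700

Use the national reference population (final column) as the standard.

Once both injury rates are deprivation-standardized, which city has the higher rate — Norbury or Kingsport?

Standard total = 209 000; weights = 0.2522, 0.2292, 0.3000, 0.2187.
Norbury: 0.2522×87.05 + 0.2292×57.83 + 0.3000×39.42 + 0.2187×11.25 = 49.4897 per 10 000.
Kingsport: 0.2522×109.24 + 0.2292×45.37 + 0.3000×40.09 + 0.2187×11.65 = 52.5178 per 10 000.

Kingsport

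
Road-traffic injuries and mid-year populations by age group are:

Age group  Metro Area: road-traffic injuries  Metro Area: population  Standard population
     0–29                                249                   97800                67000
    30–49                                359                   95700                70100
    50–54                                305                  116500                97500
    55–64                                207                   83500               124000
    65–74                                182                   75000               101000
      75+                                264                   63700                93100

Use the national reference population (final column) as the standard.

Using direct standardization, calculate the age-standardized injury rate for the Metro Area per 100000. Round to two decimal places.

294.40

Age-specific rates per 100000 for the Metro Area: 254.60, 375.13, 261.80, 247.90, 242.67, 414.44.
Standard total = 552700; weights = 0.1212, 0.1268, 0.1764, 0.2244, 0.1827, 0.1684.
Standardized rate: 0.1212×254.60 + 0.1268×375.13 + 0.1764×261.80 + 0.2244×247.90 + 0.1827×242.67 + 0.1684×414.44 = 294.3998 per 100000.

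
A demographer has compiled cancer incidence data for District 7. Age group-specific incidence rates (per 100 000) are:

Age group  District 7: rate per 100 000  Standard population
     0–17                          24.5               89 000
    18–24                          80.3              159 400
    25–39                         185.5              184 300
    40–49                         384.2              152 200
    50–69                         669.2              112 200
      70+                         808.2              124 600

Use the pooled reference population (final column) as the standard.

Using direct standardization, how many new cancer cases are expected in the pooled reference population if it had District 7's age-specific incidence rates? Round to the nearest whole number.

Expected new cancer cases = Σ (standard pop × age-specific rate ÷ 100 000)
= 89 000×24.5/100 000 + 159 400×80.3/100 000 + 184 300×185.5/100 000 + 152 200×384.2/100 000 + 112 200×669.2/100 000 + 124 600×808.2/100 000
= 21.80 + 128.00 + 341.88 + 584.75 + 750.84 + 1007.02 = 2834.29.

2834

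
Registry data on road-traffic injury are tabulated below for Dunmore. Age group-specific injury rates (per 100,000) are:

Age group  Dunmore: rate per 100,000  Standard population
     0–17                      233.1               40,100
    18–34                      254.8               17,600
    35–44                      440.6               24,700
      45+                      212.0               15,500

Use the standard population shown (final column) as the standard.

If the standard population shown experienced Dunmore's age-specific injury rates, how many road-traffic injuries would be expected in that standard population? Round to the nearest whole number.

280

Expected road-traffic injuries = Σ (standard pop × age-specific rate ÷ 100,000)
= 40,100×233.1/100,000 + 17,600×254.8/100,000 + 24,700×440.6/100,000 + 15,500×212.0/100,000
= 93.47 + 44.84 + 108.83 + 32.86 = 280.01.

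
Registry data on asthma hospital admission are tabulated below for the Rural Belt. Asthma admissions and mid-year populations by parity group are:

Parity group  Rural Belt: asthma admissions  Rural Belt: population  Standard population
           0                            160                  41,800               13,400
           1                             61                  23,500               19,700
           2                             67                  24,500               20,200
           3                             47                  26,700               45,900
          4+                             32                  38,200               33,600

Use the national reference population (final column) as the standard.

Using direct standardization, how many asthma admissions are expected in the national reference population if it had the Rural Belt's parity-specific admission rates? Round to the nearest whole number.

Parity-specific rates per 10,000 for the Rural Belt: 38.28, 25.96, 27.35, 17.60, 8.38.
Expected asthma admissions = Σ (standard pop × parity-specific rate ÷ 10,000)
= 13,400×38.28/10,000 + 19,700×25.96/10,000 + 20,200×27.35/10,000 + 45,900×17.60/10,000 + 33,600×8.38/10,000
= 51.29 + 51.14 + 55.24 + 80.80 + 28.15 = 266.61.

267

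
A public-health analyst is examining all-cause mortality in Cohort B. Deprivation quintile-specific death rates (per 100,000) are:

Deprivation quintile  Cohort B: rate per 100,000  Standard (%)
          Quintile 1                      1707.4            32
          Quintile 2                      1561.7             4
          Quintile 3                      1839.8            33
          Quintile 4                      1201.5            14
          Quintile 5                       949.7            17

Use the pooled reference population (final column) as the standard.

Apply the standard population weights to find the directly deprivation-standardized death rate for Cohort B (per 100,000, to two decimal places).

Standard weights: 0.32, 0.04, 0.33, 0.14, 0.17.
Standardized rate: 0.3200×1707.4 + 0.0400×1561.7 + 0.3300×1839.8 + 0.1400×1201.5 + 0.1700×949.7 = 1545.6290 per 100,000.

1545.63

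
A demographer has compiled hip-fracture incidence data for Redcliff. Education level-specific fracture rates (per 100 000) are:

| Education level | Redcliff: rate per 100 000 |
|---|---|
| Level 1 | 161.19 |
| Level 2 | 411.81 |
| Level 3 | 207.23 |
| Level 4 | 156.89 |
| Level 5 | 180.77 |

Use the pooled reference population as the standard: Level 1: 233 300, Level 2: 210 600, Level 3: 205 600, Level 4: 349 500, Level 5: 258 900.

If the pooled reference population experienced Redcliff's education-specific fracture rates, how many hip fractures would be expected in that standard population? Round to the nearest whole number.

Expected hip fractures = Σ (standard pop × education-specific rate ÷ 100 000)
= 233 300×161.19/100 000 + 210 600×411.81/100 000 + 205 600×207.23/100 000 + 349 500×156.89/100 000 + 258 900×180.77/100 000
= 376.06 + 867.27 + 426.06 + 548.33 + 468.01 = 2685.74.

2686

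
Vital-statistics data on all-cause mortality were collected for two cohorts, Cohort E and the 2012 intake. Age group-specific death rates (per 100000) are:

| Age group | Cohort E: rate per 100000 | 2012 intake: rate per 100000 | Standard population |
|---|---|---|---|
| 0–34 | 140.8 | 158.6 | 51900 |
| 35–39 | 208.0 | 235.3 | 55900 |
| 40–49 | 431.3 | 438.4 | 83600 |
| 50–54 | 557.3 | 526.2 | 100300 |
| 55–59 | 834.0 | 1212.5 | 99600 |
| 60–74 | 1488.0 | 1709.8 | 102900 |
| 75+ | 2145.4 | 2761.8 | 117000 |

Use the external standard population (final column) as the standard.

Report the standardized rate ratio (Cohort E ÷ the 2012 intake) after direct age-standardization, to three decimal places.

0.819

Standard total = 611200; weights = 0.0849, 0.0915, 0.1368, 0.1641, 0.1630, 0.1684, 0.1914.
Cohort E: 0.0849×140.8 + 0.0915×208.0 + 0.1368×431.3 + 0.1641×557.3 + 0.1630×834.0 + 0.1684×1488.0 + 0.1914×2145.4 = 978.5373 per 100000.
The 2012 intake: 0.0849×158.6 + 0.0915×235.3 + 0.1368×438.4 + 0.1641×526.2 + 0.1630×1212.5 + 0.1684×1709.8 + 0.1914×2761.8 = 1195.4299 per 100000.
Ratio = 978.5373 ÷ 1195.4299 = 0.81857.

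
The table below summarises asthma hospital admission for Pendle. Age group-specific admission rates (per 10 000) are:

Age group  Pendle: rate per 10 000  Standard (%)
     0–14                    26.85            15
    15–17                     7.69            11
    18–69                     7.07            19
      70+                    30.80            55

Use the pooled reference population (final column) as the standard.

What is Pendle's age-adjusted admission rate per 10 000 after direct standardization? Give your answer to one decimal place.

23.2

Standard weights: 0.15, 0.11, 0.19, 0.55.
Standardized rate: 0.1500×26.85 + 0.1100×7.69 + 0.1900×7.07 + 0.5500×30.80 = 23.1567 per 10 000.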